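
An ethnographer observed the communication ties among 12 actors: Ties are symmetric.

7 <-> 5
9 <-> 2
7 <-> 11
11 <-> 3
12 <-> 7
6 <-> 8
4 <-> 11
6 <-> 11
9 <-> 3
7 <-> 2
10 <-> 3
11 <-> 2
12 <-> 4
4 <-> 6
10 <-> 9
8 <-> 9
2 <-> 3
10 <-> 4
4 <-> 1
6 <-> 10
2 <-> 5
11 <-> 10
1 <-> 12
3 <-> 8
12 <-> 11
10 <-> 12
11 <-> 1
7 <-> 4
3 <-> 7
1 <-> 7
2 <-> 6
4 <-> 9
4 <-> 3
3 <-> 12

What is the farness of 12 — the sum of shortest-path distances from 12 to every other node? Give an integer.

16

Distances from 12: 1:1, 2:2, 3:1, 4:1, 5:2, 6:2, 7:1, 8:2, 9:2, 10:1, 11:1.
Sum = 1 + 2 + 1 + 1 + 2 + 2 + 1 + 2 + 2 + 1 + 1 = 16.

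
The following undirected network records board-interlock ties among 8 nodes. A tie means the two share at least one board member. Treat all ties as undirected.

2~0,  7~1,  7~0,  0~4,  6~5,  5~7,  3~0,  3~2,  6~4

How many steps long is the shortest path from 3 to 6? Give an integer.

3

One shortest route is 3 – 0 – 4 – 6, which uses 3 edges, and at distance 2 from 3 we only reach {4, 7}, which does not include 6. So d(3,6) = 3.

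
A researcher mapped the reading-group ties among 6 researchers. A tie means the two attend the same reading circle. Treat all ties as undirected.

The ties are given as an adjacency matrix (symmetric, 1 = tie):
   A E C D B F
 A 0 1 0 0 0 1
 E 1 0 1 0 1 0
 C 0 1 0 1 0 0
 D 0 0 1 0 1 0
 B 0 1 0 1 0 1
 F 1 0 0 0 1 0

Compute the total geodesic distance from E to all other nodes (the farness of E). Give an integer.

7

Distances from E: A:1, B:1, C:1, D:2, F:2.
Sum = 1 + 1 + 1 + 2 + 2 = 7.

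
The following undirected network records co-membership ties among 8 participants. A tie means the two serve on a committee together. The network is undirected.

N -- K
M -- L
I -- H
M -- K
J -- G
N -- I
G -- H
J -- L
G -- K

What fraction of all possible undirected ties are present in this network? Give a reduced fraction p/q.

There are 9 edges and 8 nodes, so the maximum possible is C(8,2) = 28.
Density = 9/28.

9/28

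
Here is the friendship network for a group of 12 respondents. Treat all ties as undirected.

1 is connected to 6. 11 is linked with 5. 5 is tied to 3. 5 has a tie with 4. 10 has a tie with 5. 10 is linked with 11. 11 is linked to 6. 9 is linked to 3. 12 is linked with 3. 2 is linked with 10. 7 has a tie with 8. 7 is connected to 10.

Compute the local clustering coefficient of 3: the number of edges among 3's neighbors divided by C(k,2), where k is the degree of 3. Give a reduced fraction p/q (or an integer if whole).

0

3's neighbors: 5, 9, and 12 (k = 3).
Possible neighbor pairs: C(3,2) = 3. Edges among them: none → e = 0.
Clustering(3) = 0/3 = 0.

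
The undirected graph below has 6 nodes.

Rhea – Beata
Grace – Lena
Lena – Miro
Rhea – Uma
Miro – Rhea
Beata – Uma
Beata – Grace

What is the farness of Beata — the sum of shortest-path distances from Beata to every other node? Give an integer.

Distances from Beata: Grace:1, Lena:2, Miro:2, Rhea:1, Uma:1.
Sum = 1 + 2 + 2 + 1 + 1 = 7.

7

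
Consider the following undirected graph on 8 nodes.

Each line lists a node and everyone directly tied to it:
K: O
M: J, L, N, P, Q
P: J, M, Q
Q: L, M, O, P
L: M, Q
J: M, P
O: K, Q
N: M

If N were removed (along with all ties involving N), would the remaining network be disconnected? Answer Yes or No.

Even without N, every remaining node can still reach every other (the residual graph is connected), so N is not a cut vertex.

No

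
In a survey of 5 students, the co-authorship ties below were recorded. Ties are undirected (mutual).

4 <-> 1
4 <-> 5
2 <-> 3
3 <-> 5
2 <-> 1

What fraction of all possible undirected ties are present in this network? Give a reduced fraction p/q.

1/2

There are 5 edges and 5 nodes, so the maximum possible is C(5,2) = 10.
Density = 5/10 = 1/2.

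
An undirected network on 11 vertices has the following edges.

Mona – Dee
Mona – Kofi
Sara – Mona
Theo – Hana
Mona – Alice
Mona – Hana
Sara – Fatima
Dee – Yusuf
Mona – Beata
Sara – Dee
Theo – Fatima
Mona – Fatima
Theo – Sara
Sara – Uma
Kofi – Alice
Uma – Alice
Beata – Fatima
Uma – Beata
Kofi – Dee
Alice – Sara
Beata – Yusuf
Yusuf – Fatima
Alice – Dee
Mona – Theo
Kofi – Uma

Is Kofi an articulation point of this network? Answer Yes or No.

Even without Kofi, every remaining node can still reach every other (the residual graph is connected), so Kofi is not a cut vertex.

No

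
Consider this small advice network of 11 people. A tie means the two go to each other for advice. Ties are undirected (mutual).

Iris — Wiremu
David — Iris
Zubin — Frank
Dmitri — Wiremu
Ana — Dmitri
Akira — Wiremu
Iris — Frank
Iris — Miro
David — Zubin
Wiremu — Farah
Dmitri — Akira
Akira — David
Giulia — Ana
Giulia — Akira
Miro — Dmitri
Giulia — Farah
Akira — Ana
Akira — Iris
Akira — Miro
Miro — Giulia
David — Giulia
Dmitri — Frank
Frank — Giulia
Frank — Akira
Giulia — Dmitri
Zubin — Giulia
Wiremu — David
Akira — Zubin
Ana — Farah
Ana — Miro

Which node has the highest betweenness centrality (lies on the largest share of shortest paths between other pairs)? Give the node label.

Giulia

Unnormalized betweenness of each node: Akira:77/12, Ana:7/6, David:4/3, Dmitri:11/6, Farah:7/12, Frank:7/6, Giulia:7, Iris:3/2, Miro:1, Wiremu:11/4, Zubin:1/4.
Giulia has the largest value, 7, making it the main broker — the node through which the most shortest paths run.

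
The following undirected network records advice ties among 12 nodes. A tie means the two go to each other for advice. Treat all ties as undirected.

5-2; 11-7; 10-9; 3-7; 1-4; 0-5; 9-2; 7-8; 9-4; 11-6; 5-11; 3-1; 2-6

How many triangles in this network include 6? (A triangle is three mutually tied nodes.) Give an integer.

0

6's neighbors are 2 and 11, but none of them are tied to each other, so no triangle contains 6.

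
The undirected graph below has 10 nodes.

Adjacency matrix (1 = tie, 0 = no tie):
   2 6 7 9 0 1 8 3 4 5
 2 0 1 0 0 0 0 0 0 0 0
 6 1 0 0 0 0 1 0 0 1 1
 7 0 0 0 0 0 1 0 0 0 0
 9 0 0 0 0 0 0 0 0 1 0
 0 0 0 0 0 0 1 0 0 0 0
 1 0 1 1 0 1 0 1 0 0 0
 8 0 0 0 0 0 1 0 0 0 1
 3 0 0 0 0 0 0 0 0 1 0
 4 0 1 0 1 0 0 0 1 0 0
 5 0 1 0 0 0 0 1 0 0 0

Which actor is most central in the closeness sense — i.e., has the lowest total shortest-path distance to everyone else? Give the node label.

Farness (sum of distances to all others) for each node — 0:24, 1:16, 2:22, 3:26, 4:18, 5:20, 6:14, 7:24, 8:22, 9:26.
The smallest farness is 14, for 6, so 6 has the highest closeness.

6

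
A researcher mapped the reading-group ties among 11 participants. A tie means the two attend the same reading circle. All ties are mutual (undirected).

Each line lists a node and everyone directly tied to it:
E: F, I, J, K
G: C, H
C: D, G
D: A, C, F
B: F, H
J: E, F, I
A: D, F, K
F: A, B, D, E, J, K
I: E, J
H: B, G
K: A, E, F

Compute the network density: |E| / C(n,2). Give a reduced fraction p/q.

There are 16 edges and 11 nodes, so the maximum possible is C(11,2) = 55.
Density = 16/55.

16/55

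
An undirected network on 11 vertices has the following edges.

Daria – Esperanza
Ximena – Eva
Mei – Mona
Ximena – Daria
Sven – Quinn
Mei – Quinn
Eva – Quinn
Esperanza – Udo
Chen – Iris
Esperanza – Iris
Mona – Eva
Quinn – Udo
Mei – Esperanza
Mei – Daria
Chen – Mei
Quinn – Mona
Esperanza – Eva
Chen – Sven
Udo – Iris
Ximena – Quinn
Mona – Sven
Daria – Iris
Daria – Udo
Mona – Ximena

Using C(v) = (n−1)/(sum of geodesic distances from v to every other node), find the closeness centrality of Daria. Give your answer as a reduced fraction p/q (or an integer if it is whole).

5/8

Distances from Daria: Chen:2, Esperanza:1, Eva:2, Iris:1, Mei:1, Mona:2, Quinn:2, Sven:3, Udo:1, Ximena:1. Sum = 16.
n = 11, so closeness = 10/16 = 5/8.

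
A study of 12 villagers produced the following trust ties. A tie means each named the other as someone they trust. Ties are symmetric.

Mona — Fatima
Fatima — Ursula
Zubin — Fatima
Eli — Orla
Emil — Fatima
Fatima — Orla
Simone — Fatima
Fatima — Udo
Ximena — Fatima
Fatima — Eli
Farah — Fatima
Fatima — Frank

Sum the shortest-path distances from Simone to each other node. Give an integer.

Distances from Simone: Eli:2, Emil:2, Farah:2, Fatima:1, Frank:2, Mona:2, Orla:2, Udo:2, Ursula:2, Ximena:2, Zubin:2.
Sum = 2 + 2 + 2 + 1 + 2 + 2 + 2 + 2 + 2 + 2 + 2 = 21.

21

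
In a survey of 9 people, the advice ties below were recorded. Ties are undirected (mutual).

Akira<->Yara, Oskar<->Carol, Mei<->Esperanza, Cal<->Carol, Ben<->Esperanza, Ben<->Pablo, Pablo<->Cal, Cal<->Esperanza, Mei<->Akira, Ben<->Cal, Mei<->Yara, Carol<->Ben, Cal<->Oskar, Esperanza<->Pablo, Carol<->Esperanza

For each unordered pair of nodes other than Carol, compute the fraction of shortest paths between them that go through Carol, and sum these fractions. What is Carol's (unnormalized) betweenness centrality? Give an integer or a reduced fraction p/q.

5/2

Pairs whose geodesics pass through Carol — Akira–Oskar: 1/2; Mei–Oskar: 1/2; Yara–Oskar: 1/2; Oskar–Esperanza: 1/2; Oskar–Ben: 1/2.
All other pairs contribute 0.
Summing the contributions gives betweenness(Carol) = 5/2.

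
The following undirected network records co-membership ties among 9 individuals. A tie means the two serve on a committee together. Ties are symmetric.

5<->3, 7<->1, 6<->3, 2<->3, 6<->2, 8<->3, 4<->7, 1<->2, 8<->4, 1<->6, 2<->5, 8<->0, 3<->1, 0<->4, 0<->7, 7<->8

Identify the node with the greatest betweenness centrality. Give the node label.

Unnormalized betweenness of each node: 0:0, 1:31/6, 2:4/3, 3:55/6, 4:0, 5:0, 6:0, 7:9/2, 8:41/6.
3 has the largest value, 55/6, making it the main broker — the node through which the most shortest paths run.

3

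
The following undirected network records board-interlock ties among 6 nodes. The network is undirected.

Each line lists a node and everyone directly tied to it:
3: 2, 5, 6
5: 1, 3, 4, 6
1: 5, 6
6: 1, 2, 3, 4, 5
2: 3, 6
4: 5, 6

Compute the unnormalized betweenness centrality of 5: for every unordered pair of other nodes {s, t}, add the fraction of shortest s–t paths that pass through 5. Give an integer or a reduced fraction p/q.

3/2

Pairs whose geodesics pass through 5 — 4–3: 1/2; 4–1: 1/2; 3–1: 1/2.
All other pairs contribute 0.
Summing the contributions gives betweenness(5) = 3/2.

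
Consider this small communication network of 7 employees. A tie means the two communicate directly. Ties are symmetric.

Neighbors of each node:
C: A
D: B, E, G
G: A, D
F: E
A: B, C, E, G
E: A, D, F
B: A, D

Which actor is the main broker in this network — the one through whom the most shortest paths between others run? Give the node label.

A

Unnormalized betweenness of each node: A:15/2, B:2/3, C:0, D:5/2, E:17/3, F:0, G:2/3.
A has the largest value, 15/2, making it the main broker — the node through which the most shortest paths run.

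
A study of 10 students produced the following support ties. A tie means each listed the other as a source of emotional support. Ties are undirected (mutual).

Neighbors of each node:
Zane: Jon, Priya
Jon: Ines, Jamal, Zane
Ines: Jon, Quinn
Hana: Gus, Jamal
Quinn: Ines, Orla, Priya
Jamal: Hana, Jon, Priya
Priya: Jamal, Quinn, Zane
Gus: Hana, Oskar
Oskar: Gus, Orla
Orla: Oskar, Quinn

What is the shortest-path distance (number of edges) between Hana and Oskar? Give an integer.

2

One shortest route is Hana – Gus – Oskar, which uses 2 edges, and Hana and Oskar are not directly tied, so nothing shorter exists. So d(Hana,Oskar) = 2.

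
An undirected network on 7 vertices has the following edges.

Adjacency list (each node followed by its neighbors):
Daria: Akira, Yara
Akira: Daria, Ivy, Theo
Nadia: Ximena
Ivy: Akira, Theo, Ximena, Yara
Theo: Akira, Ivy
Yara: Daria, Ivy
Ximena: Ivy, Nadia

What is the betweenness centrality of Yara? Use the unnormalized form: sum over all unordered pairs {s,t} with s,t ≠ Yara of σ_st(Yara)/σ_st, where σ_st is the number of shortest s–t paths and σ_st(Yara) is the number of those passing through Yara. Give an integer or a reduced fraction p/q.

3/2

Pairs whose geodesics pass through Yara — Ivy–Daria: 1/2; Ximena–Daria: 1/2; Nadia–Daria: 1/2.
All other pairs contribute 0.
Summing the contributions gives betweenness(Yara) = 3/2.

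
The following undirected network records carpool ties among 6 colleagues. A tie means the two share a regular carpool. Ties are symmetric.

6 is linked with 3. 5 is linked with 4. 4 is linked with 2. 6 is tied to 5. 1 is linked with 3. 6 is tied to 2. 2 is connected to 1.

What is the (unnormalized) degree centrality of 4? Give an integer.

2

4 is directly tied to 2 and 5. That is 2 neighbors, so the degree of 4 is 2.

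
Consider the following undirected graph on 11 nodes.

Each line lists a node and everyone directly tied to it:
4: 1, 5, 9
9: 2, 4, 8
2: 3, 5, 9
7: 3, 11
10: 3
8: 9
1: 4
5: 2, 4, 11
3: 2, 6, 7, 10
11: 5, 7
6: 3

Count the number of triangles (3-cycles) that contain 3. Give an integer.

0

3's neighbors are 2, 6, 7, and 10, but none of them are tied to each other, so no triangle contains 3.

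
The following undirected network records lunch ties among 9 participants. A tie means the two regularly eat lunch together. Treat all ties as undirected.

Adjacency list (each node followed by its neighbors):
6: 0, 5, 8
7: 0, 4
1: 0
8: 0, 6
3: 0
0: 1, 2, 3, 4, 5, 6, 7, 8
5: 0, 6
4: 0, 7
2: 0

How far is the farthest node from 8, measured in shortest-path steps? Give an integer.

2

Distances from 8: 0:1, 1:2, 2:2, 3:2, 4:2, 5:2, 6:1, 7:2.
The largest is 2 (to 3, 1, 2, 4, 7, and 5), so the eccentricity of 8 is 2.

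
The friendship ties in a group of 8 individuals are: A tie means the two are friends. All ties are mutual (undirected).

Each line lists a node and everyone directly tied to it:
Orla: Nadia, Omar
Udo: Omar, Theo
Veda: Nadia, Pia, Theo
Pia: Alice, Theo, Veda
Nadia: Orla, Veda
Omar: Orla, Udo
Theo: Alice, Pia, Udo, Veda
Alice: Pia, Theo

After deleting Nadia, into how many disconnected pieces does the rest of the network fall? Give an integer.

1

Nadia's neighbors (Orla and Veda) remain reachable from one another through other ties, so the rest of the network stays in one piece.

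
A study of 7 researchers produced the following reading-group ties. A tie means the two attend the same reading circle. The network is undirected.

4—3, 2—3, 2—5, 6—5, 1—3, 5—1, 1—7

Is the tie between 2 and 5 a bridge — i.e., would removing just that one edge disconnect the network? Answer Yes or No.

No

Even without that edge, 2 still reaches 5 via 2 – 3 – 1 – 5, so the network stays connected. Not a bridge.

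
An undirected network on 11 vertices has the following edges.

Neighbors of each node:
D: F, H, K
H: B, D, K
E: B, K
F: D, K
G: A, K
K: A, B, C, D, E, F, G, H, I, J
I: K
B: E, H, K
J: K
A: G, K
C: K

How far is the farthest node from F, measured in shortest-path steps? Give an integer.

Distances from F: A:2, B:2, C:2, D:1, E:2, G:2, H:2, I:2, J:2, K:1.
The largest is 2 (to E, C, H, G, I, A, B, and J), so the eccentricity of F is 2.

2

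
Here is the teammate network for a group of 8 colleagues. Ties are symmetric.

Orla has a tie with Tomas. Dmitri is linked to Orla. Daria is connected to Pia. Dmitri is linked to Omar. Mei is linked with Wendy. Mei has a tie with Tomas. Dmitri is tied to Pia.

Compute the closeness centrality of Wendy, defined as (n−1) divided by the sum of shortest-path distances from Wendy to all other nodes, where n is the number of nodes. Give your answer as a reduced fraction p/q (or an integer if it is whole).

Distances from Wendy: Daria:6, Dmitri:4, Mei:1, Omar:5, Orla:3, Pia:5, Tomas:2. Sum = 26.
n = 8, so closeness = 7/26.

7/26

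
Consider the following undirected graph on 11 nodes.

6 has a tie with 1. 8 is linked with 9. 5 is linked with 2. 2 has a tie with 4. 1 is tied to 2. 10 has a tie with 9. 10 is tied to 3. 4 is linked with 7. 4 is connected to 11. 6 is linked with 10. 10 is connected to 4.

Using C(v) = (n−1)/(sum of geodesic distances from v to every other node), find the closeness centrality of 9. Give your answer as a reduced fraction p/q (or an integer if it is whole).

5/12

Distances from 9: 1:3, 2:3, 3:2, 4:2, 5:4, 6:2, 7:3, 8:1, 10:1, 11:3. Sum = 24.
n = 11, so closeness = 10/24 = 5/12.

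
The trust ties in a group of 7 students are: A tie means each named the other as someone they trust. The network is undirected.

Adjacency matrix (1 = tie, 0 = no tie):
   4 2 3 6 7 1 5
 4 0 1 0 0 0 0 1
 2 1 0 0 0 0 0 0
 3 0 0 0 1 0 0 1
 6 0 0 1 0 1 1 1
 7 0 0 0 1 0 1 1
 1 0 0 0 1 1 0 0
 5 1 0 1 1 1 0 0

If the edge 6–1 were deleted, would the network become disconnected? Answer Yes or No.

No

Even without that edge, 6 still reaches 1 via 6 – 7 – 1, so the network stays connected. Not a bridge.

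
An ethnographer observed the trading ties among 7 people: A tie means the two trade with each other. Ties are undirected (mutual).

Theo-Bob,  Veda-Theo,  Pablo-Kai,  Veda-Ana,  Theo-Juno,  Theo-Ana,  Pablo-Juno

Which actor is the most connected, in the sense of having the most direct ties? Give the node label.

Theo

Degrees — Ana:2, Bob:1, Juno:2, Kai:1, Pablo:2, Theo:4, Veda:2.
The maximum is 4, attained only by Theo.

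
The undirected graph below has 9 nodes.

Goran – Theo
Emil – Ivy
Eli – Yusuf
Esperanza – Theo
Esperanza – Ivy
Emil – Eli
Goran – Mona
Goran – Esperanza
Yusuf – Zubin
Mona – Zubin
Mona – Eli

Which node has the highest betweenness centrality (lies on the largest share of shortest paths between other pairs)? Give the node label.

Unnormalized betweenness of each node: Eli:47/6, Emil:4, Esperanza:13/3, Goran:8, Ivy:10/3, Mona:31/3, Theo:0, Yusuf:4/3, Zubin:11/6.
Mona has the largest value, 31/3, making it the main broker — the node through which the most shortest paths run.

Mona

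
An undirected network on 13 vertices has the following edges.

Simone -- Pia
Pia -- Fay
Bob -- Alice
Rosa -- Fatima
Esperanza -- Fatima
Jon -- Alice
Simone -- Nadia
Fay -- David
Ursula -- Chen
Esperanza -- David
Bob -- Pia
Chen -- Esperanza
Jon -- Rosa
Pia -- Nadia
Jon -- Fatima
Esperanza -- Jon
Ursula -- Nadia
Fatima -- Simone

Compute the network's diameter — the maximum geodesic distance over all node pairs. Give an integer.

4

Eccentricity of each node (its greatest distance to any other): Alice:4, Bob:4, Chen:4, David:3, Esperanza:3, Fatima:3, Fay:4, Jon:3, Nadia:3, Pia:3, Rosa:4, Simone:3, Ursula:4.
The maximum eccentricity is 4, realized for instance by the pair Bob–Chen via Bob – Alice – Jon – Esperanza – Chen. So the diameter is 4.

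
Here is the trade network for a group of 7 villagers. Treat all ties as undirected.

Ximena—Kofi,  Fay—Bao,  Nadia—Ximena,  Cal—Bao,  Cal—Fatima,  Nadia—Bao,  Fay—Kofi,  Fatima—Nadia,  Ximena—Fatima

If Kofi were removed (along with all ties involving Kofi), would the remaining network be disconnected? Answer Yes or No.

Even without Kofi, every remaining node can still reach every other (the residual graph is connected), so Kofi is not a cut vertex.

No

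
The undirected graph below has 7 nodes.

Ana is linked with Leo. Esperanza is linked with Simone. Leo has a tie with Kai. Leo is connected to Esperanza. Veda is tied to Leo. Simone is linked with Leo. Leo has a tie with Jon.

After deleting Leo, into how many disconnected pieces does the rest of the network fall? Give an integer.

5

Without Leo, the remaining ties split the others into: {Esperanza, Simone}; {Kai}; {Ana}; {Jon}; {Veda}.
That's 5 separate components.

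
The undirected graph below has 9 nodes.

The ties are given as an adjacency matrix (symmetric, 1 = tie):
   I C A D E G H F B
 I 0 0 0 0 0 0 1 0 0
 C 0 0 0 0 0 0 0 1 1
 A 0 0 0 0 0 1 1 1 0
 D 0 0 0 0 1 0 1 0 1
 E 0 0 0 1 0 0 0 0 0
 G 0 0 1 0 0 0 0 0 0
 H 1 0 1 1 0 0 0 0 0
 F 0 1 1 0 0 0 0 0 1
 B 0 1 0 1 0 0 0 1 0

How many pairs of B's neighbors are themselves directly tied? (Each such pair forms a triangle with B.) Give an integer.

1

B's neighbors: C, D, and F.
Neighbor pairs that are themselves tied: B–C–F. Each forms one triangle with B, for 1 in total.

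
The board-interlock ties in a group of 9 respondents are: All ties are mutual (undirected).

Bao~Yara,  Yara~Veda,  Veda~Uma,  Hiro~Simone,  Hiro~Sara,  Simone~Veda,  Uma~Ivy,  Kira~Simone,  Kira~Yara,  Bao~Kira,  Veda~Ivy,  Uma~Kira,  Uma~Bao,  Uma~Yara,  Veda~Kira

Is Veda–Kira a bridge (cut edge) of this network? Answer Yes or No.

No

Even without that edge, Veda still reaches Kira via Veda – Yara – Kira, so the network stays connected. Not a bridge.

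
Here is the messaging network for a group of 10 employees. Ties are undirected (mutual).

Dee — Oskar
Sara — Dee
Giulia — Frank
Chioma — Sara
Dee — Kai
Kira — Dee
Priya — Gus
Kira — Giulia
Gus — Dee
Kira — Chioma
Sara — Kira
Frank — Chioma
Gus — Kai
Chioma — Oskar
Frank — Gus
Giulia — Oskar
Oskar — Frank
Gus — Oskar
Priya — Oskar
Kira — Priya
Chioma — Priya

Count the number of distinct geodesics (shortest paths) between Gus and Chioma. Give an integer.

The shortest distance is 2. The length-2 paths are: Gus–Frank–Chioma; Gus–Priya–Chioma; Gus–Oskar–Chioma.
That gives 3 distinct shortest paths.

3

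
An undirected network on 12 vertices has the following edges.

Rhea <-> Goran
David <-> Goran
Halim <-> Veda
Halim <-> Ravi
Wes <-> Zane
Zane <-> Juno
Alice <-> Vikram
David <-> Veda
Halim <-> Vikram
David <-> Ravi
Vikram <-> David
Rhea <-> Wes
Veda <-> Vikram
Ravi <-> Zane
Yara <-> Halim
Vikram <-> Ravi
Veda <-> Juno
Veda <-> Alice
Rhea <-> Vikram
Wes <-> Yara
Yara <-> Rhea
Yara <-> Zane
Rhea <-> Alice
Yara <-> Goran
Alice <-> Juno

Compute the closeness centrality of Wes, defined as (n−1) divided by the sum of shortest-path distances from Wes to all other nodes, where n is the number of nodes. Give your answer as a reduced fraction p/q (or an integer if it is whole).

Distances from Wes: Alice:2, David:3, Goran:2, Halim:2, Juno:2, Ravi:2, Rhea:1, Veda:3, Vikram:2, Yara:1, Zane:1. Sum = 21.
n = 12, so closeness = 11/21.

11/21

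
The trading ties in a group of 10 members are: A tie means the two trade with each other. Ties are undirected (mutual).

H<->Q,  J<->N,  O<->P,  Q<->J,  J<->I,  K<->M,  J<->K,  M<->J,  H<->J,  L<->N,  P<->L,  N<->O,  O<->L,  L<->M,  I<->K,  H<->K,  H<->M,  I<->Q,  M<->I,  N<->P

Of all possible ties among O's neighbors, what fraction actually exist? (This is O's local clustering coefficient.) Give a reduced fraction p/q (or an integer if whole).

1

O's neighbors: L, N, and P (k = 3).
Possible neighbor pairs: C(3,2) = 3. Edges among them: L–N, L–P, N–P → e = 3.
Clustering(O) = 3/3 = 1.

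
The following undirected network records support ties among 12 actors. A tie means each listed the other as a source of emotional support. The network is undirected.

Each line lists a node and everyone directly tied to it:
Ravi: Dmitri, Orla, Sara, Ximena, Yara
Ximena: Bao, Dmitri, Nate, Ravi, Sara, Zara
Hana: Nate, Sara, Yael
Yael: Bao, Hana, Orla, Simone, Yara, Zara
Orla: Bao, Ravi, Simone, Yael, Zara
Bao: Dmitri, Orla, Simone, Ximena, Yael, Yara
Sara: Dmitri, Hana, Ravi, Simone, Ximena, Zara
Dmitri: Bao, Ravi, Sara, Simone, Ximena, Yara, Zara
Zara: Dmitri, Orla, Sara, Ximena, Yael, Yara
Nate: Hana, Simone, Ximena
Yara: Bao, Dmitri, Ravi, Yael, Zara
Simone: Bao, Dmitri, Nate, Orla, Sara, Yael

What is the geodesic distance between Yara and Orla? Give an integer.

2

One shortest route is Yara – Bao – Orla, which uses 2 edges, and Yara and Orla are not directly tied, so nothing shorter exists. So d(Yara,Orla) = 2.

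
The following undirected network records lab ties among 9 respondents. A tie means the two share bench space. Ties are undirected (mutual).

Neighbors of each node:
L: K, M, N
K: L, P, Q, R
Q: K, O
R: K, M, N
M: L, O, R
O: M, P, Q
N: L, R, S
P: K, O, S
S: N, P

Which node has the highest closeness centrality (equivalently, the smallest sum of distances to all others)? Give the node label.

K

Farness (sum of distances to all others) for each node — K:12, L:13, M:14, N:15, O:14, P:13, Q:16, R:13, S:16.
The smallest farness is 12, for K, so K has the highest closeness.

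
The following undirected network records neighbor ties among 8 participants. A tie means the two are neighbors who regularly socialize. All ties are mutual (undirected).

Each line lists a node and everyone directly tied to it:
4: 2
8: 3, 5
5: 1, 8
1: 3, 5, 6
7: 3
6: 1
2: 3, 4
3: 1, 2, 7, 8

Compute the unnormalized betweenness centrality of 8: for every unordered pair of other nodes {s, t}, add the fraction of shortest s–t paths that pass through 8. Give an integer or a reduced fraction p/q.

2

Pairs whose geodesics pass through 8 — 5–2: 1/2; 5–3: 1/2; 5–7: 1/2; 5–4: 1/2.
All other pairs contribute 0.
Summing the contributions gives betweenness(8) = 2.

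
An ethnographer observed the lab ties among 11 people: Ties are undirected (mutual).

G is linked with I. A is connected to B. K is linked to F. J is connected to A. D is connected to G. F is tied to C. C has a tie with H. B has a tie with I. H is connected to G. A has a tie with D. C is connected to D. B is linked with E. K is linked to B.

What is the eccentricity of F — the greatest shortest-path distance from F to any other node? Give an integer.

Distances from F: A:3, B:2, C:1, D:2, E:3, G:3, H:2, I:3, J:4, K:1.
The largest is 4 (to J), so the eccentricity of F is 4.

4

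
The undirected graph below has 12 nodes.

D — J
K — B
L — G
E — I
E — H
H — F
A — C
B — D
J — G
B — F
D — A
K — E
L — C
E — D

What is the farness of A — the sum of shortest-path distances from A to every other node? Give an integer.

25

Distances from A: B:2, C:1, D:1, E:2, F:3, G:3, H:3, I:3, J:2, K:3, L:2.
Sum = 2 + 1 + 1 + 2 + 3 + 3 + 3 + 3 + 2 + 3 + 2 = 25.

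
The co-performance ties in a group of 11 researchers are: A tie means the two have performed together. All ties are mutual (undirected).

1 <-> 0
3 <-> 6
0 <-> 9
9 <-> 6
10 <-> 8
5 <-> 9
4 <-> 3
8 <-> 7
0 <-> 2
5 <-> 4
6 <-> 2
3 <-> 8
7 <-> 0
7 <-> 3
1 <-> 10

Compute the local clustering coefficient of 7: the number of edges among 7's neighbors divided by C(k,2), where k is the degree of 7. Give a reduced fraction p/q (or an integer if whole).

7's neighbors: 0, 3, and 8 (k = 3).
Possible neighbor pairs: C(3,2) = 3. Edges among them: 3–8 → e = 1.
Clustering(7) = 1/3.

1/3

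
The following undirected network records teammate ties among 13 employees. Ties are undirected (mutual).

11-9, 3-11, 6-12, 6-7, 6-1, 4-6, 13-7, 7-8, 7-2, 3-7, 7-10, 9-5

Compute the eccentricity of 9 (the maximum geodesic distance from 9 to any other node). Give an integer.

Distances from 9: 1:5, 2:4, 3:2, 4:5, 5:1, 6:4, 7:3, 8:4, 10:4, 11:1, 12:5, 13:4.
The largest is 5 (to 1, 4, and 12), so the eccentricity of 9 is 5.

5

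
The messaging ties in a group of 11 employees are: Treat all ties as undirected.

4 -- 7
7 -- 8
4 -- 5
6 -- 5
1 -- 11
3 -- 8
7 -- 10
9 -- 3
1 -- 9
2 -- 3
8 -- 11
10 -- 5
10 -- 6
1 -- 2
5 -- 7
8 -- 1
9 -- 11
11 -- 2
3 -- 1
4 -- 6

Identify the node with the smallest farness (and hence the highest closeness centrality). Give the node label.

Farness (sum of distances to all others) for each node — 1:20, 2:27, 3:21, 4:24, 5:23, 6:30, 7:18, 8:17, 9:27, 10:24, 11:21.
The smallest farness is 17, for 8, so 8 has the highest closeness.

8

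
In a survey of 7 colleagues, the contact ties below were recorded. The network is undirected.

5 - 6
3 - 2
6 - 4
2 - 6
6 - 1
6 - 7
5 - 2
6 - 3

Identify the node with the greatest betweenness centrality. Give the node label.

Unnormalized betweenness of each node: 1:0, 2:1/2, 3:0, 4:0, 5:0, 6:25/2, 7:0.
6 has the largest value, 25/2, making it the main broker — the node through which the most shortest paths run.

6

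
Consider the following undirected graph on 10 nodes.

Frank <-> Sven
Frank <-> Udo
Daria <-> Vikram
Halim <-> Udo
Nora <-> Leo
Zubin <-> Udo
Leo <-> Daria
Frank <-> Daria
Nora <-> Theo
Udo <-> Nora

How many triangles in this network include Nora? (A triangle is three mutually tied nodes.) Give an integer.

0

Nora's neighbors are Leo, Theo, and Udo, but none of them are tied to each other, so no triangle contains Nora.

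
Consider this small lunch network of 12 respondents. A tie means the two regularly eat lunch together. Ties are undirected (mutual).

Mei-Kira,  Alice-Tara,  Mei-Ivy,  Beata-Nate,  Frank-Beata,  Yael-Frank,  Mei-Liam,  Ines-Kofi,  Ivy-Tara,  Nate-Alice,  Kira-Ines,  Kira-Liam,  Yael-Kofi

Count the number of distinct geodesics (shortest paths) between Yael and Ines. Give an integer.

1

The shortest distance is 2, and the only length-2 path is Yael–Kofi–Ines. So there is exactly 1 shortest path.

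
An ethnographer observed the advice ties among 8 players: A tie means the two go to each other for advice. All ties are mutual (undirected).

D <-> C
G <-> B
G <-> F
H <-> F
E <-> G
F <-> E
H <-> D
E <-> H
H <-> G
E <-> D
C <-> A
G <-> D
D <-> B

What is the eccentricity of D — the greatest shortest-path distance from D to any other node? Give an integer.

Distances from D: A:2, B:1, C:1, E:1, F:2, G:1, H:1.
The largest is 2 (to A and F), so the eccentricity of D is 2.

2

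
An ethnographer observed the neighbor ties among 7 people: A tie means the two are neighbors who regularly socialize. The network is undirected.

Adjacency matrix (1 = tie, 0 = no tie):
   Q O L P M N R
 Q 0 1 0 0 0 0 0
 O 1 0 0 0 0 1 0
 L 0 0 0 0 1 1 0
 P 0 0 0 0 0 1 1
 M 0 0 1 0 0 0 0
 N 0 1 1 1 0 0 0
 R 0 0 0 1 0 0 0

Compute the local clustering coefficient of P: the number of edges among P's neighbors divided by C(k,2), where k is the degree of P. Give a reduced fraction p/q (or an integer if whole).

0

P's neighbors: N and R (k = 2).
Possible neighbor pairs: C(2,2) = 1. Edges among them: none → e = 0.
Clustering(P) = 0/1.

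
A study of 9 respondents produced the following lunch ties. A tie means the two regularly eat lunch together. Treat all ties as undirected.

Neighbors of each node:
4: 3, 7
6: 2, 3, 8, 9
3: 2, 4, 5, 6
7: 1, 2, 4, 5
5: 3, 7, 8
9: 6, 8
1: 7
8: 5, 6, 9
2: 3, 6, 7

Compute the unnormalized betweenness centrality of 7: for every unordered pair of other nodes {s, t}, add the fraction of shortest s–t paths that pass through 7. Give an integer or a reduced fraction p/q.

Pairs whose geodesics pass through 7 — 1–2: 1; 1–6: 1; 1–3: 3/3; 1–4: 1; 1–5: 1; 1–9: 2/2; 1–8: 1; 2–4: 1/2; 2–5: 1/2; 4–5: 1/2; 4–8: 1/3.
All other pairs contribute 0.
Summing the contributions gives betweenness(7) = 53/6.

53/6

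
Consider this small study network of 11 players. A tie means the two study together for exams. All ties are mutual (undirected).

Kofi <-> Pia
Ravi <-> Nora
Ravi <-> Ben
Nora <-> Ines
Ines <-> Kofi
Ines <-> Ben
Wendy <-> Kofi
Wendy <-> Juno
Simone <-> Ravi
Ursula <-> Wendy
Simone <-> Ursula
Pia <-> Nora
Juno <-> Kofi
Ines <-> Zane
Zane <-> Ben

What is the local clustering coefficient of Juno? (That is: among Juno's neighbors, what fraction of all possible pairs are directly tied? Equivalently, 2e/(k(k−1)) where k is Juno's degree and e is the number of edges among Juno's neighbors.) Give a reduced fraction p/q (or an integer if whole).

Juno's neighbors: Kofi and Wendy (k = 2).
Possible neighbor pairs: C(2,2) = 1. Edges among them: Kofi–Wendy → e = 1.
Clustering(Juno) = 1/1.

1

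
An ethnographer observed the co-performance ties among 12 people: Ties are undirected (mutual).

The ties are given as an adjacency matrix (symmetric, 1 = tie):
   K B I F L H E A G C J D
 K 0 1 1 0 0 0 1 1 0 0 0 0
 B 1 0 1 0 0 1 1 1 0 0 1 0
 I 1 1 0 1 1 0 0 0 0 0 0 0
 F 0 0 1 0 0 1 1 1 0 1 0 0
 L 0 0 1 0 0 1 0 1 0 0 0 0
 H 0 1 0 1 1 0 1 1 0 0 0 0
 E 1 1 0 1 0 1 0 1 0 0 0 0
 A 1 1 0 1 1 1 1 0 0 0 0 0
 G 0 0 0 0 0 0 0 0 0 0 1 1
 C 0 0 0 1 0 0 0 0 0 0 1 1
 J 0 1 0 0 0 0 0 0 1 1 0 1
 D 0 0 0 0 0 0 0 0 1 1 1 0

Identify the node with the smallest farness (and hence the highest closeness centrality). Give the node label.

Farness (sum of distances to all others) for each node — A:18, B:16, C:21, D:26, E:19, F:18, G:28, H:19, I:20, J:19, K:21, L:25.
The smallest farness is 16, for B, so B has the highest closeness.

B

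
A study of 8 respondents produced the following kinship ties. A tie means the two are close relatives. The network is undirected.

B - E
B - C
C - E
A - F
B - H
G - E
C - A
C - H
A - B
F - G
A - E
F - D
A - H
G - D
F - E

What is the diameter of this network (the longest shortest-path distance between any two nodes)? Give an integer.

3

Eccentricity of each node (its greatest distance to any other): A:2, B:3, C:3, D:3, E:2, F:2, G:3, H:3.
The maximum eccentricity is 3, realized for instance by the pair D–C via D – F – A – C. So the diameter is 3.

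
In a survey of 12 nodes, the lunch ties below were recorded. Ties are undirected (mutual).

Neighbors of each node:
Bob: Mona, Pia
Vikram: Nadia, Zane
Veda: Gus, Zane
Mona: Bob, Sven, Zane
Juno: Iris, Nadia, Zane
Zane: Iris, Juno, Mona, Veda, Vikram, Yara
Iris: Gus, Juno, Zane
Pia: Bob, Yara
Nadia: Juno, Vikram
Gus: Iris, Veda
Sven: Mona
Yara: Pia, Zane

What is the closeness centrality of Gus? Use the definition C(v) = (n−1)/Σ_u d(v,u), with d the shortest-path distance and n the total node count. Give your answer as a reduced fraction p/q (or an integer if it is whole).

Distances from Gus: Bob:4, Iris:1, Juno:2, Mona:3, Nadia:3, Pia:4, Sven:4, Veda:1, Vikram:3, Yara:3, Zane:2. Sum = 30.
n = 12, so closeness = 11/30.

11/30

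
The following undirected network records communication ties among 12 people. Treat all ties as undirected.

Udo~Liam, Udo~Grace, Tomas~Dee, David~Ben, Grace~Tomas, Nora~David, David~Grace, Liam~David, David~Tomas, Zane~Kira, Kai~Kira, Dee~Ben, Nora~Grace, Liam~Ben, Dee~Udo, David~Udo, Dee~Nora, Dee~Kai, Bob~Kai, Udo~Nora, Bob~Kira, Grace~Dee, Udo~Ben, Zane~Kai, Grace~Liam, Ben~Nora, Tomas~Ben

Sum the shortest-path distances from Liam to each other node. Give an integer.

Distances from Liam: Ben:1, Bob:4, David:1, Dee:2, Grace:1, Kai:3, Kira:4, Nora:2, Tomas:2, Udo:1, Zane:4.
Sum = 1 + 4 + 1 + 2 + 1 + 3 + 4 + 2 + 2 + 1 + 4 = 25.

25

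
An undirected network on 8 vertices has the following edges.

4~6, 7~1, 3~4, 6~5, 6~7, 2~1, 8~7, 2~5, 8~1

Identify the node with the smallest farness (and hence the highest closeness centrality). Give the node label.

Farness (sum of distances to all others) for each node — 1:14, 2:15, 3:21, 4:15, 5:14, 6:11, 7:12, 8:16.
The smallest farness is 11, for 6, so 6 has the highest closeness.

6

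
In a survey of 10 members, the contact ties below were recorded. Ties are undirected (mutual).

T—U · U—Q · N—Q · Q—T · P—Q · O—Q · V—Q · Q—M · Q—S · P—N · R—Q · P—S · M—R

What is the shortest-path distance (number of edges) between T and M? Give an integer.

One shortest route is T – Q – M, which uses 2 edges, and T and M are not directly tied, so nothing shorter exists. So d(T,M) = 2.

2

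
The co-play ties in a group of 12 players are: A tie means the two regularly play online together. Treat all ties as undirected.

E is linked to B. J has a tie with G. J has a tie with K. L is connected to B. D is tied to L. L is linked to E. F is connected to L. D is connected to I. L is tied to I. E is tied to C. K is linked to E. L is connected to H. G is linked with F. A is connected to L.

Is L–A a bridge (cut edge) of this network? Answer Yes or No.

Without the L–A edge there is no alternate route between L and A, so the network disconnects. It is a bridge.

Yes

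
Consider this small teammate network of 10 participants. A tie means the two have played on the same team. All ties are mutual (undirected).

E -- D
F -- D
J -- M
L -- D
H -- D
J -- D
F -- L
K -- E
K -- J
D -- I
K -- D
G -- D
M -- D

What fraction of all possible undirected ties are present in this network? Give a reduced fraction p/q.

There are 13 edges and 10 nodes, so the maximum possible is C(10,2) = 45.
Density = 13/45.

13/45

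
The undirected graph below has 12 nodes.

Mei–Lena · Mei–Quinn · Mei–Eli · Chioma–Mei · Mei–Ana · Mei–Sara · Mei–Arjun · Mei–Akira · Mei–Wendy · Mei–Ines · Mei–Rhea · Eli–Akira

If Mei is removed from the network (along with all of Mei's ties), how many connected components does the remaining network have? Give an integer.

Without Mei, the remaining ties split the others into: {Rhea}; {Lena}; {Wendy}; {Quinn}; {Sara}; {Ana}; {Chioma}; {Arjun}; {Akira, Eli}; {Ines}.
That's 10 separate components.

10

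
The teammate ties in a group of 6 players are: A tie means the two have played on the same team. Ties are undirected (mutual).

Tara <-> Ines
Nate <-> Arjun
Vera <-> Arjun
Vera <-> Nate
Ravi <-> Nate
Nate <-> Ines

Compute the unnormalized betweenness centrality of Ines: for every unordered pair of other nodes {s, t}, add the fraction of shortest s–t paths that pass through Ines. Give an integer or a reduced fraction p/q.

Pairs whose geodesics pass through Ines — Vera–Tara: 1; Tara–Arjun: 1; Tara–Nate: 1; Tara–Ravi: 1.
All other pairs contribute 0.
Summing the contributions gives betweenness(Ines) = 4.

4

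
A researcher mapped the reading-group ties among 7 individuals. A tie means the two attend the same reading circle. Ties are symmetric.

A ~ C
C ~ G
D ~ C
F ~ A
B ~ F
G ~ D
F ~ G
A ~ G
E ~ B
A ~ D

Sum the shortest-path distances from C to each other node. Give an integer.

Distances from C: A:1, B:3, D:1, E:4, F:2, G:1.
Sum = 1 + 3 + 1 + 4 + 2 + 1 = 12.

12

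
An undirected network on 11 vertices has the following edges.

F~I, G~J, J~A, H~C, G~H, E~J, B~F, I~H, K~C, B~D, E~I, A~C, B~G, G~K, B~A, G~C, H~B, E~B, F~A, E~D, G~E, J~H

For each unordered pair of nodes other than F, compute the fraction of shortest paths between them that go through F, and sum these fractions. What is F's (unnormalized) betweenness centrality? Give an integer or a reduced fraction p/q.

Pairs whose geodesics pass through F — B–I: 1/3; A–I: 1.
All other pairs contribute 0.
Summing the contributions gives betweenness(F) = 4/3.

4/3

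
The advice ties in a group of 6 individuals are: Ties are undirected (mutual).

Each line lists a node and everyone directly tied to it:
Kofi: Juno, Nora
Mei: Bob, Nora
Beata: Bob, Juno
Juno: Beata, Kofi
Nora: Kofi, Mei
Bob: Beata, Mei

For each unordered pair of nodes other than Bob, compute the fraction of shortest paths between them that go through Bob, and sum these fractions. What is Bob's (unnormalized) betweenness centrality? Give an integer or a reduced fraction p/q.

Pairs whose geodesics pass through Bob — Nora–Beata: 1/2; Mei–Beata: 1; Mei–Juno: 1/2.
All other pairs contribute 0.
Summing the contributions gives betweenness(Bob) = 2.

2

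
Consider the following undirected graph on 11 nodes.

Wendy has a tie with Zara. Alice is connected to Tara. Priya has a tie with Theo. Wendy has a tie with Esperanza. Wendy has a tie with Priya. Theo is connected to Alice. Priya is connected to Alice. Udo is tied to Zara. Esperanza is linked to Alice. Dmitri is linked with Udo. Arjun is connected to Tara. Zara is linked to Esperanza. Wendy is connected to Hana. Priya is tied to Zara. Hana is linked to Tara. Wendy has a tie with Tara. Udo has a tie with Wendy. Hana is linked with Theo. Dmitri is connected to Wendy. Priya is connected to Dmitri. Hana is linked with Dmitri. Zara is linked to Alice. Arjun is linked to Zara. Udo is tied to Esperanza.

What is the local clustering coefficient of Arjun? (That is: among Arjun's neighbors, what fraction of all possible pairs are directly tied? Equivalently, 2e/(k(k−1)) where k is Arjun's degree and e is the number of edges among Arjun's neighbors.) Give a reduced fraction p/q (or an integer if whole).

0

Arjun's neighbors: Tara and Zara (k = 2).
Possible neighbor pairs: C(2,2) = 1. Edges among them: none → e = 0.
Clustering(Arjun) = 0/1.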